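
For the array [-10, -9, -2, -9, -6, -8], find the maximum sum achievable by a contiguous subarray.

Using Kadane's algorithm on [-10, -9, -2, -9, -6, -8]:

Scanning through the array:
Position 1 (value -9): max_ending_here = -9, max_so_far = -9
Position 2 (value -2): max_ending_here = -2, max_so_far = -2
Position 3 (value -9): max_ending_here = -9, max_so_far = -2
Position 4 (value -6): max_ending_here = -6, max_so_far = -2
Position 5 (value -8): max_ending_here = -8, max_so_far = -2

Maximum subarray: [-2]
Maximum sum: -2

The maximum subarray is [-2] with sum -2. This subarray runs from index 2 to index 2.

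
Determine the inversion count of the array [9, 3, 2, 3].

Finding inversions in [9, 3, 2, 3]:

(0, 1): arr[0]=9 > arr[1]=3
(0, 2): arr[0]=9 > arr[2]=2
(0, 3): arr[0]=9 > arr[3]=3
(1, 2): arr[1]=3 > arr[2]=2

Total inversions: 4

The array has 4 inversion(s): (0,1), (0,2), (0,3), (1,2). Each pair (i,j) satisfies i < j and arr[i] > arr[j].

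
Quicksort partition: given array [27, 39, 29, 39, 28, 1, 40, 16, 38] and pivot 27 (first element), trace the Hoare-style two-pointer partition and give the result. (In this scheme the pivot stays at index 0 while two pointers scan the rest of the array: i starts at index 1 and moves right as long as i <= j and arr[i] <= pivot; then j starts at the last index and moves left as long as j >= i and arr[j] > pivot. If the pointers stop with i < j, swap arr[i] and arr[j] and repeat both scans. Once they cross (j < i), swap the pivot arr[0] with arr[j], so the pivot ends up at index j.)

Hoare-style two-pointer partition with pivot = 27:

Initial array: [27, 39, 29, 39, 28, 1, 40, 16, 38]

Pointers start at i = 1, j = 8.
i stops at index 1 (arr[1]=39 > 27), j stops at index 7 (arr[7]=16 <= 27): swap arr[1] and arr[7], array becomes [27, 16, 29, 39, 28, 1, 40, 39, 38]
i stops at index 2 (arr[2]=29 > 27), j stops at index 5 (arr[5]=1 <= 27): swap arr[2] and arr[5], array becomes [27, 16, 1, 39, 28, 29, 40, 39, 38]
i ends at 3, j ends at 2: the pointers have crossed (j < i), so scanning stops.

Swap pivot arr[0] with arr[2] to place pivot at position 2: [1, 16, 27, 39, 28, 29, 40, 39, 38]
Pivot position: 2

After partitioning with pivot 27, the array becomes [1, 16, 27, 39, 28, 29, 40, 39, 38]. The pivot is placed at index 2. All elements to the left of the pivot are <= 27, and all elements to the right are > 27.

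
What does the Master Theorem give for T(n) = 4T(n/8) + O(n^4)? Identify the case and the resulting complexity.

Master Theorem for T(n) = 4T(n/8) + O(n^4):

a = 4, b = 8, c = 4
log_b(a) = log_8(4) = 0.6667

Case 3: c = 4 > log_8(4) = 0.6667
T(n) = O(n^4) = O(n^4)

For T(n) = 4T(n/8) + O(n^4): log_8(4) = 0.6667. This is Case 3 of the Master Theorem (c > log_b(a), work dominated by root), giving O(n^4).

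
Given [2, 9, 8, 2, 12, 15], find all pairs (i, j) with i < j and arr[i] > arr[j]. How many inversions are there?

Finding inversions in [2, 9, 8, 2, 12, 15]:

(1, 2): arr[1]=9 > arr[2]=8
(1, 3): arr[1]=9 > arr[3]=2
(2, 3): arr[2]=8 > arr[3]=2

Total inversions: 3

The array has 3 inversion(s): (1,2), (1,3), (2,3). Each pair (i,j) satisfies i < j and arr[i] > arr[j].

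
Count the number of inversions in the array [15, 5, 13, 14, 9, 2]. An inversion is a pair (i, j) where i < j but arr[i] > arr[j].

Finding inversions in [15, 5, 13, 14, 9, 2]:

(0, 1): arr[0]=15 > arr[1]=5
(0, 2): arr[0]=15 > arr[2]=13
(0, 3): arr[0]=15 > arr[3]=14
(0, 4): arr[0]=15 > arr[4]=9
(0, 5): arr[0]=15 > arr[5]=2
(1, 5): arr[1]=5 > arr[5]=2
(2, 4): arr[2]=13 > arr[4]=9
(2, 5): arr[2]=13 > arr[5]=2
(3, 4): arr[3]=14 > arr[4]=9
(3, 5): arr[3]=14 > arr[5]=2
(4, 5): arr[4]=9 > arr[5]=2

Total inversions: 11

The array has 11 inversion(s): (0,1), (0,2), (0,3), (0,4), (0,5), (1,5), (2,4), (2,5), (3,4), (3,5), (4,5). Each pair (i,j) satisfies i < j and arr[i] > arr[j].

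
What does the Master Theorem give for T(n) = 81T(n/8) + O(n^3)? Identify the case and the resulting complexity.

Master Theorem for T(n) = 81T(n/8) + O(n^3):

a = 81, b = 8, c = 3
log_b(a) = log_8(81) = 2.1133

Case 3: c = 3 > log_8(81) = 2.1133
T(n) = O(n^3) = O(n^3)

For T(n) = 81T(n/8) + O(n^3): log_8(81) = 2.1133. This is Case 3 of the Master Theorem (c > log_b(a), work dominated by root), giving O(n^3).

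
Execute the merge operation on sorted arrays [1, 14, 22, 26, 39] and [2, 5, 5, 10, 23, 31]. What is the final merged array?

Merging process:

Compare 1 vs 2: take 1 from left. Merged: [1]
Compare 14 vs 2: take 2 from right. Merged: [1, 2]
Compare 14 vs 5: take 5 from right. Merged: [1, 2, 5]
Compare 14 vs 5: take 5 from right. Merged: [1, 2, 5, 5]
Compare 14 vs 10: take 10 from right. Merged: [1, 2, 5, 5, 10]
Compare 14 vs 23: take 14 from left. Merged: [1, 2, 5, 5, 10, 14]
Compare 22 vs 23: take 22 from left. Merged: [1, 2, 5, 5, 10, 14, 22]
Compare 26 vs 23: take 23 from right. Merged: [1, 2, 5, 5, 10, 14, 22, 23]
Compare 26 vs 31: take 26 from left. Merged: [1, 2, 5, 5, 10, 14, 22, 23, 26]
Compare 39 vs 31: take 31 from right. Merged: [1, 2, 5, 5, 10, 14, 22, 23, 26, 31]
Append remaining from left: [39]. Merged: [1, 2, 5, 5, 10, 14, 22, 23, 26, 31, 39]

Final merged array: [1, 2, 5, 5, 10, 14, 22, 23, 26, 31, 39]
Total comparisons: 10

The merged array is [1, 2, 5, 5, 10, 14, 22, 23, 26, 31, 39], requiring 10 comparisons. The merge step runs in O(n) time where n is the total number of elements.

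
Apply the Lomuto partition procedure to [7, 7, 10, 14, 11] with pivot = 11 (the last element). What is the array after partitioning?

Lomuto partition with pivot = 11:

Initial array: [7, 7, 10, 14, 11]

arr[0]=7 <= 11: swap with position 0, array becomes [7, 7, 10, 14, 11]
arr[1]=7 <= 11: swap with position 1, array becomes [7, 7, 10, 14, 11]
arr[2]=10 <= 11: swap with position 2, array becomes [7, 7, 10, 14, 11]
arr[3]=14 > 11: no swap

Place pivot at position 3: [7, 7, 10, 11, 14]
Pivot position: 3

After partitioning with pivot 11, the array becomes [7, 7, 10, 11, 14]. The pivot is placed at index 3. All elements to the left of the pivot are <= 11, and all elements to the right are > 11.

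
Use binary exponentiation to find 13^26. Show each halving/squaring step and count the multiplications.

Computing 13^26 by squaring (build up from 13^1; each line after the first costs one multiplication):

13^1 = 13
13^2 = (13^1)^2 = 13^2 = 169
13^3 = 13 * 13^2 = 13 * 169 = 2197
13^6 = (13^3)^2 = 2197^2 = 4826809
13^12 = (13^6)^2 = 4826809^2 = 23298085122481
13^13 = 13 * 13^12 = 13 * 23298085122481 = 302875106592253
13^26 = (13^13)^2 = 302875106592253^2 = 91733330193268616658399616009

Result: 91733330193268616658399616009
Multiplications needed: 6 (6 lines after 13^1)

13^26 = 91733330193268616658399616009. Using exponentiation by squaring, this requires 6 multiplications. The key idea: if the exponent is even, square the half-power; if odd, multiply by the base once.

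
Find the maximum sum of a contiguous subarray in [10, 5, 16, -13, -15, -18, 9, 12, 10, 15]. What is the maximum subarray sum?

Using Kadane's algorithm on [10, 5, 16, -13, -15, -18, 9, 12, 10, 15]:

Scanning through the array:
Position 1 (value 5): max_ending_here = 15, max_so_far = 15
Position 2 (value 16): max_ending_here = 31, max_so_far = 31
Position 3 (value -13): max_ending_here = 18, max_so_far = 31
Position 4 (value -15): max_ending_here = 3, max_so_far = 31
Position 5 (value -18): max_ending_here = -15, max_so_far = 31
Position 6 (value 9): max_ending_here = 9, max_so_far = 31
Position 7 (value 12): max_ending_here = 21, max_so_far = 31
Position 8 (value 10): max_ending_here = 31, max_so_far = 31
Position 9 (value 15): max_ending_here = 46, max_so_far = 46

Maximum subarray: [9, 12, 10, 15]
Maximum sum: 46

The maximum subarray is [9, 12, 10, 15] with sum 46. This subarray runs from index 6 to index 9.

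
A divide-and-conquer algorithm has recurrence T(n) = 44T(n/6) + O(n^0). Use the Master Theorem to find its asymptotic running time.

Master Theorem for T(n) = 44T(n/6) + O(n^0):

a = 44, b = 6, c = 0
log_b(a) = log_6(44) = 2.1120

Case 1: c = 0 < log_6(44) = 2.1120
T(n) = O(n^(log_6 44))

For T(n) = 44T(n/6) + O(n^0): log_6(44) = 2.1120. This is Case 1 of the Master Theorem (c < log_b(a), work dominated by leaves), giving O(n^(log_6 44)).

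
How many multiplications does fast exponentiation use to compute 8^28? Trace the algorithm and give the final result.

Computing 8^28 by squaring (build up from 8^1; each line after the first costs one multiplication):

8^1 = 8
8^2 = (8^1)^2 = 8^2 = 64
8^3 = 8 * 8^2 = 8 * 64 = 512
8^6 = (8^3)^2 = 512^2 = 262144
8^7 = 8 * 8^6 = 8 * 262144 = 2097152
8^14 = (8^7)^2 = 2097152^2 = 4398046511104
8^28 = (8^14)^2 = 4398046511104^2 = 19342813113834066795298816

Result: 19342813113834066795298816
Multiplications needed: 6 (6 lines after 8^1)

8^28 = 19342813113834066795298816. Using exponentiation by squaring, this requires 6 multiplications. The key idea: if the exponent is even, square the half-power; if odd, multiply by the base once.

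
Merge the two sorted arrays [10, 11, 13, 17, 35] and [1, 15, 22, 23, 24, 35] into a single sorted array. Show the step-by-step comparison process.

Merging process:

Compare 10 vs 1: take 1 from right. Merged: [1]
Compare 10 vs 15: take 10 from left. Merged: [1, 10]
Compare 11 vs 15: take 11 from left. Merged: [1, 10, 11]
Compare 13 vs 15: take 13 from left. Merged: [1, 10, 11, 13]
Compare 17 vs 15: take 15 from right. Merged: [1, 10, 11, 13, 15]
Compare 17 vs 22: take 17 from left. Merged: [1, 10, 11, 13, 15, 17]
Compare 35 vs 22: take 22 from right. Merged: [1, 10, 11, 13, 15, 17, 22]
Compare 35 vs 23: take 23 from right. Merged: [1, 10, 11, 13, 15, 17, 22, 23]
Compare 35 vs 24: take 24 from right. Merged: [1, 10, 11, 13, 15, 17, 22, 23, 24]
Compare 35 vs 35: take 35 from left. Merged: [1, 10, 11, 13, 15, 17, 22, 23, 24, 35]
Append remaining from right: [35]. Merged: [1, 10, 11, 13, 15, 17, 22, 23, 24, 35, 35]

Final merged array: [1, 10, 11, 13, 15, 17, 22, 23, 24, 35, 35]
Total comparisons: 10

The merged array is [1, 10, 11, 13, 15, 17, 22, 23, 24, 35, 35], requiring 10 comparisons. The merge step runs in O(n) time where n is the total number of elements.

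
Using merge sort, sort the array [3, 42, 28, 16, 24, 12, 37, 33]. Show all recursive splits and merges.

Merge sort trace:

Split: [3, 42, 28, 16, 24, 12, 37, 33] -> [3, 42, 28, 16] and [24, 12, 37, 33]
  Split: [3, 42, 28, 16] -> [3, 42] and [28, 16]
    Split: [3, 42] -> [3] and [42]
    Merge: [3] + [42] -> [3, 42]
    Split: [28, 16] -> [28] and [16]
    Merge: [28] + [16] -> [16, 28]
  Merge: [3, 42] + [16, 28] -> [3, 16, 28, 42]
  Split: [24, 12, 37, 33] -> [24, 12] and [37, 33]
    Split: [24, 12] -> [24] and [12]
    Merge: [24] + [12] -> [12, 24]
    Split: [37, 33] -> [37] and [33]
    Merge: [37] + [33] -> [33, 37]
  Merge: [12, 24] + [33, 37] -> [12, 24, 33, 37]
Merge: [3, 16, 28, 42] + [12, 24, 33, 37] -> [3, 12, 16, 24, 28, 33, 37, 42]

Final sorted array: [3, 12, 16, 24, 28, 33, 37, 42]

The merge sort proceeds by recursively splitting the array and merging sorted halves.
After all merges, the sorted array is [3, 12, 16, 24, 28, 33, 37, 42].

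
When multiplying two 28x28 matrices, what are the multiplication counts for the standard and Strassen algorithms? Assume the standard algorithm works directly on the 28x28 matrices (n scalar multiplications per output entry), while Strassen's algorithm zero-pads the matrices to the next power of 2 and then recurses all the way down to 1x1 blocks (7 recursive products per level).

Matrix multiplication for 28x28 matrices:

Strassen's algorithm requires power-of-2 dimensions. Pad 28x28 to 32x32 (next power of 2).

Standard algorithm: 28^3 = 21952 multiplications
Strassen's algorithm: 7^(log2(32)) = 7^5 = 16807 multiplications
Savings: 21952 - 16807 = 5145 multiplications

Standard: 21952 multiplications (28^3). Strassen: 16807 multiplications (7^5, after padding to 32x32). Strassen reduces 8 recursive multiplications to 7 at each level.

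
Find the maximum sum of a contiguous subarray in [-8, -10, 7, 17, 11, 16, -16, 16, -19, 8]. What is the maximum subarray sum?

Using Kadane's algorithm on [-8, -10, 7, 17, 11, 16, -16, 16, -19, 8]:

Scanning through the array:
Position 1 (value -10): max_ending_here = -10, max_so_far = -8
Position 2 (value 7): max_ending_here = 7, max_so_far = 7
Position 3 (value 17): max_ending_here = 24, max_so_far = 24
Position 4 (value 11): max_ending_here = 35, max_so_far = 35
Position 5 (value 16): max_ending_here = 51, max_so_far = 51
Position 6 (value -16): max_ending_here = 35, max_so_far = 51
Position 7 (value 16): max_ending_here = 51, max_so_far = 51
Position 8 (value -19): max_ending_here = 32, max_so_far = 51
Position 9 (value 8): max_ending_here = 40, max_so_far = 51

Maximum subarray: [7, 17, 11, 16]
Maximum sum: 51

The maximum subarray is [7, 17, 11, 16] with sum 51. This subarray runs from index 2 to index 5.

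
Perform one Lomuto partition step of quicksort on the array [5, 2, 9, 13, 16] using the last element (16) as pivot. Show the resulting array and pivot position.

Lomuto partition with pivot = 16:

Initial array: [5, 2, 9, 13, 16]

arr[0]=5 <= 16: swap with position 0, array becomes [5, 2, 9, 13, 16]
arr[1]=2 <= 16: swap with position 1, array becomes [5, 2, 9, 13, 16]
arr[2]=9 <= 16: swap with position 2, array becomes [5, 2, 9, 13, 16]
arr[3]=13 <= 16: swap with position 3, array becomes [5, 2, 9, 13, 16]

Place pivot at position 4: [5, 2, 9, 13, 16]
Pivot position: 4

After partitioning with pivot 16, the array becomes [5, 2, 9, 13, 16]. The pivot is placed at index 4. All elements to the left of the pivot are <= 16, and all elements to the right are > 16.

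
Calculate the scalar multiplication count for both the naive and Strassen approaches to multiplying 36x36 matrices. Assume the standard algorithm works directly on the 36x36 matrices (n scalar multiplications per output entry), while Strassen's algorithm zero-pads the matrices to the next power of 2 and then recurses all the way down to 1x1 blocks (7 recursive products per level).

Matrix multiplication for 36x36 matrices:

Strassen's algorithm requires power-of-2 dimensions. Pad 36x36 to 64x64 (next power of 2).

Standard algorithm: 36^3 = 46656 multiplications
Strassen's algorithm: 7^(log2(64)) = 7^6 = 117649 multiplications
Difference: 46656 - 117649 = -70993 (Strassen uses MORE here due to padding overhead — for small or just-over-power-of-2 n, padding can outweigh the per-level savings)

Standard: 46656 multiplications (36^3). Strassen: 117649 multiplications (7^6, after padding to 64x64). Strassen reduces 8 recursive multiplications to 7 at each level.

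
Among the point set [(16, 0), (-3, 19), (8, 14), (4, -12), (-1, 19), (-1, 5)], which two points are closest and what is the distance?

Computing all pairwise distances among 6 points:

d((16, 0), (-3, 19)) = 26.8701
d((16, 0), (8, 14)) = 16.1245
d((16, 0), (4, -12)) = 16.9706
d((16, 0), (-1, 19)) = 25.4951
d((16, 0), (-1, 5)) = 17.72
d((-3, 19), (8, 14)) = 12.083
d((-3, 19), (4, -12)) = 31.7805
d((-3, 19), (-1, 19)) = 2.0 <-- minimum
d((-3, 19), (-1, 5)) = 14.1421
d((8, 14), (4, -12)) = 26.3059
d((8, 14), (-1, 19)) = 10.2956
d((8, 14), (-1, 5)) = 12.7279
d((4, -12), (-1, 19)) = 31.4006
d((4, -12), (-1, 5)) = 17.72
d((-1, 19), (-1, 5)) = 14.0

Closest pair: (-3, 19) and (-1, 19) with distance 2.0

The closest pair is (-3, 19) and (-1, 19) with Euclidean distance 2.0. For 6 points, brute-force pairwise comparison is shown above. For large n, the divide-and-conquer algorithm (sort by x, recurse on halves, check the dividing strip) achieves O(n log n).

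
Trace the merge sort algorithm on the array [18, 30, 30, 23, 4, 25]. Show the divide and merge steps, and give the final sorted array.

Merge sort trace:

Split: [18, 30, 30, 23, 4, 25] -> [18, 30, 30] and [23, 4, 25]
  Split: [18, 30, 30] -> [18] and [30, 30]
    Split: [30, 30] -> [30] and [30]
    Merge: [30] + [30] -> [30, 30]
  Merge: [18] + [30, 30] -> [18, 30, 30]
  Split: [23, 4, 25] -> [23] and [4, 25]
    Split: [4, 25] -> [4] and [25]
    Merge: [4] + [25] -> [4, 25]
  Merge: [23] + [4, 25] -> [4, 23, 25]
Merge: [18, 30, 30] + [4, 23, 25] -> [4, 18, 23, 25, 30, 30]

Final sorted array: [4, 18, 23, 25, 30, 30]

The merge sort proceeds by recursively splitting the array and merging sorted halves.
After all merges, the sorted array is [4, 18, 23, 25, 30, 30].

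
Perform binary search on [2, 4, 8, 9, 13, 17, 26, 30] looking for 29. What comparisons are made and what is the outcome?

Binary search for 29 in [2, 4, 8, 9, 13, 17, 26, 30]:

lo=0, hi=7, mid=3, arr[mid]=9 -> 9 < 29, search right half
lo=4, hi=7, mid=5, arr[mid]=17 -> 17 < 29, search right half
lo=6, hi=7, mid=6, arr[mid]=26 -> 26 < 29, search right half
lo=7, hi=7, mid=7, arr[mid]=30 -> 30 > 29, search left half
lo=7 > hi=6, target 29 not found

Binary search determines that 29 is not in the array after 4 comparisons. The search space was exhausted without finding the target.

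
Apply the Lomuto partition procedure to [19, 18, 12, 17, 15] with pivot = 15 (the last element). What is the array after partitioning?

Lomuto partition with pivot = 15:

Initial array: [19, 18, 12, 17, 15]

arr[0]=19 > 15: no swap
arr[1]=18 > 15: no swap
arr[2]=12 <= 15: swap with position 0, array becomes [12, 18, 19, 17, 15]
arr[3]=17 > 15: no swap

Place pivot at position 1: [12, 15, 19, 17, 18]
Pivot position: 1

After partitioning with pivot 15, the array becomes [12, 15, 19, 17, 18]. The pivot is placed at index 1. All elements to the left of the pivot are <= 15, and all elements to the right are > 15.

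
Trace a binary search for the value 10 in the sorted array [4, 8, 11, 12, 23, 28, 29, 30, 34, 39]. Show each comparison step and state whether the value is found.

Binary search for 10 in [4, 8, 11, 12, 23, 28, 29, 30, 34, 39]:

lo=0, hi=9, mid=4, arr[mid]=23 -> 23 > 10, search left half
lo=0, hi=3, mid=1, arr[mid]=8 -> 8 < 10, search right half
lo=2, hi=3, mid=2, arr[mid]=11 -> 11 > 10, search left half
lo=2 > hi=1, target 10 not found

Binary search determines that 10 is not in the array after 3 comparisons. The search space was exhausted without finding the target.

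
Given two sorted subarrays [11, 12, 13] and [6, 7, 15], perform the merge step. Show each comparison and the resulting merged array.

Merging process:

Compare 11 vs 6: take 6 from right. Merged: [6]
Compare 11 vs 7: take 7 from right. Merged: [6, 7]
Compare 11 vs 15: take 11 from left. Merged: [6, 7, 11]
Compare 12 vs 15: take 12 from left. Merged: [6, 7, 11, 12]
Compare 13 vs 15: take 13 from left. Merged: [6, 7, 11, 12, 13]
Append remaining from right: [15]. Merged: [6, 7, 11, 12, 13, 15]

Final merged array: [6, 7, 11, 12, 13, 15]
Total comparisons: 5

The merged array is [6, 7, 11, 12, 13, 15], requiring 5 comparisons. The merge step runs in O(n) time where n is the total number of elements.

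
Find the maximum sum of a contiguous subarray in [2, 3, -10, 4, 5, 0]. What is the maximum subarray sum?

Using Kadane's algorithm on [2, 3, -10, 4, 5, 0]:

Scanning through the array:
Position 1 (value 3): max_ending_here = 5, max_so_far = 5
Position 2 (value -10): max_ending_here = -5, max_so_far = 5
Position 3 (value 4): max_ending_here = 4, max_so_far = 5
Position 4 (value 5): max_ending_here = 9, max_so_far = 9
Position 5 (value 0): max_ending_here = 9, max_so_far = 9

Maximum subarray: [4, 5]
Maximum sum: 9

The maximum subarray is [4, 5] with sum 9. This subarray runs from index 3 to index 4.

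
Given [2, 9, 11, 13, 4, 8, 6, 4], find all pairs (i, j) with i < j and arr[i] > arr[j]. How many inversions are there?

Finding inversions in [2, 9, 11, 13, 4, 8, 6, 4]:

(1, 4): arr[1]=9 > arr[4]=4
(1, 5): arr[1]=9 > arr[5]=8
(1, 6): arr[1]=9 > arr[6]=6
(1, 7): arr[1]=9 > arr[7]=4
(2, 4): arr[2]=11 > arr[4]=4
(2, 5): arr[2]=11 > arr[5]=8
(2, 6): arr[2]=11 > arr[6]=6
(2, 7): arr[2]=11 > arr[7]=4
(3, 4): arr[3]=13 > arr[4]=4
(3, 5): arr[3]=13 > arr[5]=8
(3, 6): arr[3]=13 > arr[6]=6
(3, 7): arr[3]=13 > arr[7]=4
(5, 6): arr[5]=8 > arr[6]=6
(5, 7): arr[5]=8 > arr[7]=4
(6, 7): arr[6]=6 > arr[7]=4

Total inversions: 15

The array has 15 inversion(s): (1,4), (1,5), (1,6), (1,7), (2,4), (2,5), (2,6), (2,7), (3,4), (3,5), (3,6), (3,7), (5,6), (5,7), (6,7). Each pair (i,j) satisfies i < j and arr[i] > arr[j].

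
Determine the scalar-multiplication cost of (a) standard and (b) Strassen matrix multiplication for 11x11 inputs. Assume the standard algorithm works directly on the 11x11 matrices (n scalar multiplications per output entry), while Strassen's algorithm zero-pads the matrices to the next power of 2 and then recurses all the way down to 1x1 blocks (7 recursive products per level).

Matrix multiplication for 11x11 matrices:

Strassen's algorithm requires power-of-2 dimensions. Pad 11x11 to 16x16 (next power of 2).

Standard algorithm: 11^3 = 1331 multiplications
Strassen's algorithm: 7^(log2(16)) = 7^4 = 2401 multiplications
Difference: 1331 - 2401 = -1070 (Strassen uses MORE here due to padding overhead — for small or just-over-power-of-2 n, padding can outweigh the per-level savings)

Standard: 1331 multiplications (11^3). Strassen: 2401 multiplications (7^4, after padding to 16x16). Strassen reduces 8 recursive multiplications to 7 at each level.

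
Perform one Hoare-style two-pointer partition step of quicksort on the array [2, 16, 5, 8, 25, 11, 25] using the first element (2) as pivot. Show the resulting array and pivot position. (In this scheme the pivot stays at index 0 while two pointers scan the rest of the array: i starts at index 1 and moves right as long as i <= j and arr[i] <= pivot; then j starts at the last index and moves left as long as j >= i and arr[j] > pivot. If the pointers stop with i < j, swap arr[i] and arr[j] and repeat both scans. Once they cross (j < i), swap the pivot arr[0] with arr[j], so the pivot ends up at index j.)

Hoare-style two-pointer partition with pivot = 2:

Initial array: [2, 16, 5, 8, 25, 11, 25]

Pointers start at i = 1, j = 6.
i ends at 1, j ends at 0: the pointers have crossed (j < i), so scanning stops.

j = 0, so swapping arr[0] with arr[j] leaves the pivot at position 0: [2, 16, 5, 8, 25, 11, 25]
Pivot position: 0

After partitioning with pivot 2, the array becomes [2, 16, 5, 8, 25, 11, 25]. The pivot is placed at index 0. All elements to the left of the pivot are <= 2, and all elements to the right are > 2.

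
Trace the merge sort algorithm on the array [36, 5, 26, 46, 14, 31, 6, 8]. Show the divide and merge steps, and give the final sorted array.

Merge sort trace:

Split: [36, 5, 26, 46, 14, 31, 6, 8] -> [36, 5, 26, 46] and [14, 31, 6, 8]
  Split: [36, 5, 26, 46] -> [36, 5] and [26, 46]
    Split: [36, 5] -> [36] and [5]
    Merge: [36] + [5] -> [5, 36]
    Split: [26, 46] -> [26] and [46]
    Merge: [26] + [46] -> [26, 46]
  Merge: [5, 36] + [26, 46] -> [5, 26, 36, 46]
  Split: [14, 31, 6, 8] -> [14, 31] and [6, 8]
    Split: [14, 31] -> [14] and [31]
    Merge: [14] + [31] -> [14, 31]
    Split: [6, 8] -> [6] and [8]
    Merge: [6] + [8] -> [6, 8]
  Merge: [14, 31] + [6, 8] -> [6, 8, 14, 31]
Merge: [5, 26, 36, 46] + [6, 8, 14, 31] -> [5, 6, 8, 14, 26, 31, 36, 46]

Final sorted array: [5, 6, 8, 14, 26, 31, 36, 46]

The merge sort proceeds by recursively splitting the array and merging sorted halves.
After all merges, the sorted array is [5, 6, 8, 14, 26, 31, 36, 46].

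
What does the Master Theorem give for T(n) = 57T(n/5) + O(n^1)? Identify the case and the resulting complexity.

Master Theorem for T(n) = 57T(n/5) + O(n^1):

a = 57, b = 5, c = 1
log_b(a) = log_5(57) = 2.5121

Case 1: c = 1 < log_5(57) = 2.5121
T(n) = O(n^(log_5 57))

For T(n) = 57T(n/5) + O(n^1): log_5(57) = 2.5121. This is Case 1 of the Master Theorem (c < log_b(a), work dominated by leaves), giving O(n^(log_5 57)).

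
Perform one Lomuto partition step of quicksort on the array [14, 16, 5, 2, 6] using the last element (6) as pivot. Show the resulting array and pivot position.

Lomuto partition with pivot = 6:

Initial array: [14, 16, 5, 2, 6]

arr[0]=14 > 6: no swap
arr[1]=16 > 6: no swap
arr[2]=5 <= 6: swap with position 0, array becomes [5, 16, 14, 2, 6]
arr[3]=2 <= 6: swap with position 1, array becomes [5, 2, 14, 16, 6]

Place pivot at position 2: [5, 2, 6, 16, 14]
Pivot position: 2

After partitioning with pivot 6, the array becomes [5, 2, 6, 16, 14]. The pivot is placed at index 2. All elements to the left of the pivot are <= 6, and all elements to the right are > 6.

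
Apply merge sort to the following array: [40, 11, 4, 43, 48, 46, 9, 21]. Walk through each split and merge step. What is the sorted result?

Merge sort trace:

Split: [40, 11, 4, 43, 48, 46, 9, 21] -> [40, 11, 4, 43] and [48, 46, 9, 21]
  Split: [40, 11, 4, 43] -> [40, 11] and [4, 43]
    Split: [40, 11] -> [40] and [11]
    Merge: [40] + [11] -> [11, 40]
    Split: [4, 43] -> [4] and [43]
    Merge: [4] + [43] -> [4, 43]
  Merge: [11, 40] + [4, 43] -> [4, 11, 40, 43]
  Split: [48, 46, 9, 21] -> [48, 46] and [9, 21]
    Split: [48, 46] -> [48] and [46]
    Merge: [48] + [46] -> [46, 48]
    Split: [9, 21] -> [9] and [21]
    Merge: [9] + [21] -> [9, 21]
  Merge: [46, 48] + [9, 21] -> [9, 21, 46, 48]
Merge: [4, 11, 40, 43] + [9, 21, 46, 48] -> [4, 9, 11, 21, 40, 43, 46, 48]

Final sorted array: [4, 9, 11, 21, 40, 43, 46, 48]

The merge sort proceeds by recursively splitting the array and merging sorted halves.
After all merges, the sorted array is [4, 9, 11, 21, 40, 43, 46, 48].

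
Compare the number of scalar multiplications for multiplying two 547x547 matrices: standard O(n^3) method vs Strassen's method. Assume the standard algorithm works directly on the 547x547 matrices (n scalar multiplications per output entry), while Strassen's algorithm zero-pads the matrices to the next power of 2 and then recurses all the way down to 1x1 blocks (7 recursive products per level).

Matrix multiplication for 547x547 matrices:

Strassen's algorithm requires power-of-2 dimensions. Pad 547x547 to 1024x1024 (next power of 2).

Standard algorithm: 547^3 = 163667323 multiplications
Strassen's algorithm: 7^(log2(1024)) = 7^10 = 282475249 multiplications
Difference: 163667323 - 282475249 = -118807926 (Strassen uses MORE here due to padding overhead — for small or just-over-power-of-2 n, padding can outweigh the per-level savings)

Standard: 163667323 multiplications (547^3). Strassen: 282475249 multiplications (7^10, after padding to 1024x1024). Strassen reduces 8 recursive multiplications to 7 at each level.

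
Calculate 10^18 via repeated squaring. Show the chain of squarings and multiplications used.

Computing 10^18 by squaring (build up from 10^1; each line after the first costs one multiplication):

10^1 = 10
10^2 = (10^1)^2 = 10^2 = 100
10^4 = (10^2)^2 = 100^2 = 10000
10^8 = (10^4)^2 = 10000^2 = 100000000
10^9 = 10 * 10^8 = 10 * 100000000 = 1000000000
10^18 = (10^9)^2 = 1000000000^2 = 1000000000000000000

Result: 1000000000000000000
Multiplications needed: 5 (5 lines after 10^1)

10^18 = 1000000000000000000. Using exponentiation by squaring, this requires 5 multiplications. The key idea: if the exponent is even, square the half-power; if odd, multiply by the base once.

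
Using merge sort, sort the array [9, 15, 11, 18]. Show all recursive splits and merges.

Merge sort trace:

Split: [9, 15, 11, 18] -> [9, 15] and [11, 18]
  Split: [9, 15] -> [9] and [15]
  Merge: [9] + [15] -> [9, 15]
  Split: [11, 18] -> [11] and [18]
  Merge: [11] + [18] -> [11, 18]
Merge: [9, 15] + [11, 18] -> [9, 11, 15, 18]

Final sorted array: [9, 11, 15, 18]

The merge sort proceeds by recursively splitting the array and merging sorted halves.
After all merges, the sorted array is [9, 11, 15, 18].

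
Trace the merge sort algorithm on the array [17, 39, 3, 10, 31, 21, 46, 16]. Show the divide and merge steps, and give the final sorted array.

Merge sort trace:

Split: [17, 39, 3, 10, 31, 21, 46, 16] -> [17, 39, 3, 10] and [31, 21, 46, 16]
  Split: [17, 39, 3, 10] -> [17, 39] and [3, 10]
    Split: [17, 39] -> [17] and [39]
    Merge: [17] + [39] -> [17, 39]
    Split: [3, 10] -> [3] and [10]
    Merge: [3] + [10] -> [3, 10]
  Merge: [17, 39] + [3, 10] -> [3, 10, 17, 39]
  Split: [31, 21, 46, 16] -> [31, 21] and [46, 16]
    Split: [31, 21] -> [31] and [21]
    Merge: [31] + [21] -> [21, 31]
    Split: [46, 16] -> [46] and [16]
    Merge: [46] + [16] -> [16, 46]
  Merge: [21, 31] + [16, 46] -> [16, 21, 31, 46]
Merge: [3, 10, 17, 39] + [16, 21, 31, 46] -> [3, 10, 16, 17, 21, 31, 39, 46]

Final sorted array: [3, 10, 16, 17, 21, 31, 39, 46]

The merge sort proceeds by recursively splitting the array and merging sorted halves.
After all merges, the sorted array is [3, 10, 16, 17, 21, 31, 39, 46].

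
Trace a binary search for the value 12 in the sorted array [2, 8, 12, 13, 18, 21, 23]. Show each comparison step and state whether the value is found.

Binary search for 12 in [2, 8, 12, 13, 18, 21, 23]:

lo=0, hi=6, mid=3, arr[mid]=13 -> 13 > 12, search left half
lo=0, hi=2, mid=1, arr[mid]=8 -> 8 < 12, search right half
lo=2, hi=2, mid=2, arr[mid]=12 -> Found target at index 2!

Binary search finds 12 at index 2 after 3 comparisons. The search repeatedly halves the search space by comparing with the middle element.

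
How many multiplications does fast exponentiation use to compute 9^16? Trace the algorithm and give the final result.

Computing 9^16 by squaring (build up from 9^1; each line after the first costs one multiplication):

9^1 = 9
9^2 = (9^1)^2 = 9^2 = 81
9^4 = (9^2)^2 = 81^2 = 6561
9^8 = (9^4)^2 = 6561^2 = 43046721
9^16 = (9^8)^2 = 43046721^2 = 1853020188851841

Result: 1853020188851841
Multiplications needed: 4 (4 lines after 9^1)

9^16 = 1853020188851841. Using exponentiation by squaring, this requires 4 multiplications. The key idea: if the exponent is even, square the half-power; if odd, multiply by the base once.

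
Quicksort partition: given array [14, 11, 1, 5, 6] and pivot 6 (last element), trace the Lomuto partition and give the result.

Lomuto partition with pivot = 6:

Initial array: [14, 11, 1, 5, 6]

arr[0]=14 > 6: no swap
arr[1]=11 > 6: no swap
arr[2]=1 <= 6: swap with position 0, array becomes [1, 11, 14, 5, 6]
arr[3]=5 <= 6: swap with position 1, array becomes [1, 5, 14, 11, 6]

Place pivot at position 2: [1, 5, 6, 11, 14]
Pivot position: 2

After partitioning with pivot 6, the array becomes [1, 5, 6, 11, 14]. The pivot is placed at index 2. All elements to the left of the pivot are <= 6, and all elements to the right are > 6.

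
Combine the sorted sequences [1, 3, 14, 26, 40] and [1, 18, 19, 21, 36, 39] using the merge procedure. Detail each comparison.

Merging process:

Compare 1 vs 1: take 1 from left. Merged: [1]
Compare 3 vs 1: take 1 from right. Merged: [1, 1]
Compare 3 vs 18: take 3 from left. Merged: [1, 1, 3]
Compare 14 vs 18: take 14 from left. Merged: [1, 1, 3, 14]
Compare 26 vs 18: take 18 from right. Merged: [1, 1, 3, 14, 18]
Compare 26 vs 19: take 19 from right. Merged: [1, 1, 3, 14, 18, 19]
Compare 26 vs 21: take 21 from right. Merged: [1, 1, 3, 14, 18, 19, 21]
Compare 26 vs 36: take 26 from left. Merged: [1, 1, 3, 14, 18, 19, 21, 26]
Compare 40 vs 36: take 36 from right. Merged: [1, 1, 3, 14, 18, 19, 21, 26, 36]
Compare 40 vs 39: take 39 from right. Merged: [1, 1, 3, 14, 18, 19, 21, 26, 36, 39]
Append remaining from left: [40]. Merged: [1, 1, 3, 14, 18, 19, 21, 26, 36, 39, 40]

Final merged array: [1, 1, 3, 14, 18, 19, 21, 26, 36, 39, 40]
Total comparisons: 10

The merged array is [1, 1, 3, 14, 18, 19, 21, 26, 36, 39, 40], requiring 10 comparisons. The merge step runs in O(n) time where n is the total number of elements.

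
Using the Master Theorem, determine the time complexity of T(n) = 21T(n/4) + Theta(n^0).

Master Theorem for T(n) = 21T(n/4) + O(n^0):

a = 21, b = 4, c = 0
log_b(a) = log_4(21) = 2.1962

Case 1: c = 0 < log_4(21) = 2.1962
T(n) = O(n^(log_4 21))

For T(n) = 21T(n/4) + O(n^0): log_4(21) = 2.1962. This is Case 1 of the Master Theorem (c < log_b(a), work dominated by leaves), giving O(n^(log_4 21)).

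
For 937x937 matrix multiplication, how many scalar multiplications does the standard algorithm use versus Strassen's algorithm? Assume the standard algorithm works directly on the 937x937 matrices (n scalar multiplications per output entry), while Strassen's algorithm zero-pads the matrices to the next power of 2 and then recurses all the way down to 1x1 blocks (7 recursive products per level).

Matrix multiplication for 937x937 matrices:

Strassen's algorithm requires power-of-2 dimensions. Pad 937x937 to 1024x1024 (next power of 2).

Standard algorithm: 937^3 = 822656953 multiplications
Strassen's algorithm: 7^(log2(1024)) = 7^10 = 282475249 multiplications
Savings: 822656953 - 282475249 = 540181704 multiplications

Standard: 822656953 multiplications (937^3). Strassen: 282475249 multiplications (7^10, after padding to 1024x1024). Strassen reduces 8 recursive multiplications to 7 at each level.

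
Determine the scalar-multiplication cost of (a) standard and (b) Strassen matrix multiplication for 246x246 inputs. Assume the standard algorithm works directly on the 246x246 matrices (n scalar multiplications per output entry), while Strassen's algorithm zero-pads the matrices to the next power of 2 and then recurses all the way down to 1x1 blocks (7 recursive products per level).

Matrix multiplication for 246x246 matrices:

Strassen's algorithm requires power-of-2 dimensions. Pad 246x246 to 256x256 (next power of 2).

Standard algorithm: 246^3 = 14886936 multiplications
Strassen's algorithm: 7^(log2(256)) = 7^8 = 5764801 multiplications
Savings: 14886936 - 5764801 = 9122135 multiplications

Standard: 14886936 multiplications (246^3). Strassen: 5764801 multiplications (7^8, after padding to 256x256). Strassen reduces 8 recursive multiplications to 7 at each level.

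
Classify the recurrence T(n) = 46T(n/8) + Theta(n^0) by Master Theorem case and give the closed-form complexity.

Master Theorem for T(n) = 46T(n/8) + O(n^0):

a = 46, b = 8, c = 0
log_b(a) = log_8(46) = 1.8412

Case 1: c = 0 < log_8(46) = 1.8412
T(n) = O(n^(log_8 46))

For T(n) = 46T(n/8) + O(n^0): log_8(46) = 1.8412. This is Case 1 of the Master Theorem (c < log_b(a), work dominated by leaves), giving O(n^(log_8 46)).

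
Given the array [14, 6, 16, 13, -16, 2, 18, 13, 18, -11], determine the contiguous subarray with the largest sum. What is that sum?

Using Kadane's algorithm on [14, 6, 16, 13, -16, 2, 18, 13, 18, -11]:

Scanning through the array:
Position 1 (value 6): max_ending_here = 20, max_so_far = 20
Position 2 (value 16): max_ending_here = 36, max_so_far = 36
Position 3 (value 13): max_ending_here = 49, max_so_far = 49
Position 4 (value -16): max_ending_here = 33, max_so_far = 49
Position 5 (value 2): max_ending_here = 35, max_so_far = 49
Position 6 (value 18): max_ending_here = 53, max_so_far = 53
Position 7 (value 13): max_ending_here = 66, max_so_far = 66
Position 8 (value 18): max_ending_here = 84, max_so_far = 84
Position 9 (value -11): max_ending_here = 73, max_so_far = 84

Maximum subarray: [14, 6, 16, 13, -16, 2, 18, 13, 18]
Maximum sum: 84

The maximum subarray is [14, 6, 16, 13, -16, 2, 18, 13, 18] with sum 84. This subarray runs from index 0 to index 8.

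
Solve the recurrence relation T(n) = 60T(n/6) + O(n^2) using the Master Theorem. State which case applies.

Master Theorem for T(n) = 60T(n/6) + O(n^2):

a = 60, b = 6, c = 2
log_b(a) = log_6(60) = 2.2851

Case 1: c = 2 < log_6(60) = 2.2851
T(n) = O(n^(log_6 60))

For T(n) = 60T(n/6) + O(n^2): log_6(60) = 2.2851. This is Case 1 of the Master Theorem (c < log_b(a), work dominated by leaves), giving O(n^(log_6 60)).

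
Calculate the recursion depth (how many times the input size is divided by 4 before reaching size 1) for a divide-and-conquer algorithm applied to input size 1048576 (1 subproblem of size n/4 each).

For divide and conquer with division factor 4:

Problem sizes at each level:
Level 0: 1048576
Level 1: 262144
Level 2: 65536
Level 3: 16384
Level 4: 4096
Level 5: 1024
Level 6: 256
Level 7: 64
Level 8: 16
Level 9: 4
Level 10: 1

The root is level 0 and the size-1 base case is level 10 (the tree spans levels 0 through 10, i.e. 11 levels counting the root), so the depth is the number of divisions: log_4(1048576) = 10

The recursion tree depth is log_4(1048576) = 10. At each level, the problem size is divided by 4, so it takes 10 divisions to reduce to a base case of size 1. The algorithm makes 1 recursive call at each level.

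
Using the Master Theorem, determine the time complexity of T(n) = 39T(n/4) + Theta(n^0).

Master Theorem for T(n) = 39T(n/4) + O(n^0):

a = 39, b = 4, c = 0
log_b(a) = log_4(39) = 2.6427

Case 1: c = 0 < log_4(39) = 2.6427
T(n) = O(n^(log_4 39))

For T(n) = 39T(n/4) + O(n^0): log_4(39) = 2.6427. This is Case 1 of the Master Theorem (c < log_b(a), work dominated by leaves), giving O(n^(log_4 39)).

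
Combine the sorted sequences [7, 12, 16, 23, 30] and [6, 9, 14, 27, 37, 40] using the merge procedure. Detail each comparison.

Merging process:

Compare 7 vs 6: take 6 from right. Merged: [6]
Compare 7 vs 9: take 7 from left. Merged: [6, 7]
Compare 12 vs 9: take 9 from right. Merged: [6, 7, 9]
Compare 12 vs 14: take 12 from left. Merged: [6, 7, 9, 12]
Compare 16 vs 14: take 14 from right. Merged: [6, 7, 9, 12, 14]
Compare 16 vs 27: take 16 from left. Merged: [6, 7, 9, 12, 14, 16]
Compare 23 vs 27: take 23 from left. Merged: [6, 7, 9, 12, 14, 16, 23]
Compare 30 vs 27: take 27 from right. Merged: [6, 7, 9, 12, 14, 16, 23, 27]
Compare 30 vs 37: take 30 from left. Merged: [6, 7, 9, 12, 14, 16, 23, 27, 30]
Append remaining from right: [37, 40]. Merged: [6, 7, 9, 12, 14, 16, 23, 27, 30, 37, 40]

Final merged array: [6, 7, 9, 12, 14, 16, 23, 27, 30, 37, 40]
Total comparisons: 9

The merged array is [6, 7, 9, 12, 14, 16, 23, 27, 30, 37, 40], requiring 9 comparisons. The merge step runs in O(n) time where n is the total number of elements.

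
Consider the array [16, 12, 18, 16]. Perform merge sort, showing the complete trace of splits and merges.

Merge sort trace:

Split: [16, 12, 18, 16] -> [16, 12] and [18, 16]
  Split: [16, 12] -> [16] and [12]
  Merge: [16] + [12] -> [12, 16]
  Split: [18, 16] -> [18] and [16]
  Merge: [18] + [16] -> [16, 18]
Merge: [12, 16] + [16, 18] -> [12, 16, 16, 18]

Final sorted array: [12, 16, 16, 18]

The merge sort proceeds by recursively splitting the array and merging sorted halves.
After all merges, the sorted array is [12, 16, 16, 18].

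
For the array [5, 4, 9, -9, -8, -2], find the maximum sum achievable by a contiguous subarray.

Using Kadane's algorithm on [5, 4, 9, -9, -8, -2]:

Scanning through the array:
Position 1 (value 4): max_ending_here = 9, max_so_far = 9
Position 2 (value 9): max_ending_here = 18, max_so_far = 18
Position 3 (value -9): max_ending_here = 9, max_so_far = 18
Position 4 (value -8): max_ending_here = 1, max_so_far = 18
Position 5 (value -2): max_ending_here = -1, max_so_far = 18

Maximum subarray: [5, 4, 9]
Maximum sum: 18

The maximum subarray is [5, 4, 9] with sum 18. This subarray runs from index 0 to index 2.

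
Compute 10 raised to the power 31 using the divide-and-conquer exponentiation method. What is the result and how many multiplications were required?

Computing 10^31 by squaring (build up from 10^1; each line after the first costs one multiplication):

10^1 = 10
10^2 = (10^1)^2 = 10^2 = 100
10^3 = 10 * 10^2 = 10 * 100 = 1000
10^6 = (10^3)^2 = 1000^2 = 1000000
10^7 = 10 * 10^6 = 10 * 1000000 = 10000000
10^14 = (10^7)^2 = 10000000^2 = 100000000000000
10^15 = 10 * 10^14 = 10 * 100000000000000 = 1000000000000000
10^30 = (10^15)^2 = 1000000000000000^2 = 1000000000000000000000000000000
10^31 = 10 * 10^30 = 10 * 1000000000000000000000000000000 = 10000000000000000000000000000000

Result: 10000000000000000000000000000000
Multiplications needed: 8 (8 lines after 10^1)

10^31 = 10000000000000000000000000000000. Using exponentiation by squaring, this requires 8 multiplications. The key idea: if the exponent is even, square the half-power; if odd, multiply by the base once.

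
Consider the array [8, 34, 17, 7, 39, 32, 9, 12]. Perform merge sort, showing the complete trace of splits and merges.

Merge sort trace:

Split: [8, 34, 17, 7, 39, 32, 9, 12] -> [8, 34, 17, 7] and [39, 32, 9, 12]
  Split: [8, 34, 17, 7] -> [8, 34] and [17, 7]
    Split: [8, 34] -> [8] and [34]
    Merge: [8] + [34] -> [8, 34]
    Split: [17, 7] -> [17] and [7]
    Merge: [17] + [7] -> [7, 17]
  Merge: [8, 34] + [7, 17] -> [7, 8, 17, 34]
  Split: [39, 32, 9, 12] -> [39, 32] and [9, 12]
    Split: [39, 32] -> [39] and [32]
    Merge: [39] + [32] -> [32, 39]
    Split: [9, 12] -> [9] and [12]
    Merge: [9] + [12] -> [9, 12]
  Merge: [32, 39] + [9, 12] -> [9, 12, 32, 39]
Merge: [7, 8, 17, 34] + [9, 12, 32, 39] -> [7, 8, 9, 12, 17, 32, 34, 39]

Final sorted array: [7, 8, 9, 12, 17, 32, 34, 39]

The merge sort proceeds by recursively splitting the array and merging sorted halves.
After all merges, the sorted array is [7, 8, 9, 12, 17, 32, 34, 39].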